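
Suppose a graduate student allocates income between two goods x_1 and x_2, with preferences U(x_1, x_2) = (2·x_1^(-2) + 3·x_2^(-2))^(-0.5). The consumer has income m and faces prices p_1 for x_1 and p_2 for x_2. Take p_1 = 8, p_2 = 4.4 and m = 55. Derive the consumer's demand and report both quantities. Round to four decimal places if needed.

MU_x_1 ∝ 2·x_1^(-3), MU_x_2 ∝ 3·x_2^(-3), so MRS = (2/3)·(x_2/x_1)^(3) = p_1/p_2.
Solve for the ratio: x_2/x_1 = [(3/2)·p_1/p_2]^(1/3).
Substitute x_2 = (x_2/x_1)·x_1 into the budget: x_1* = m/(p_1 + p_2·(x_2/x_1)).
Numerically x_2/x_1 = 1.397149, so x_1* = 55/(8 + 4.4·1.397149) = 3.8876 and x_2* = 1.397149·3.8876 = 5.4316.

x_1* = 3.8876, x_2* = 5.4316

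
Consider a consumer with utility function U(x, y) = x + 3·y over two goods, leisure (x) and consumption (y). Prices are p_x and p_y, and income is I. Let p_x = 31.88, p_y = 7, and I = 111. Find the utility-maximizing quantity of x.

x* = 0

Linear utility — the consumer picks whichever good has higher MU/price: 1/31.88 = 0.0314 vs 3/7 = 0.4286.
y gives more utility per dollar, so spend all income on y: y* = I/p_y, x* = 0.
Numerically: x* = 0, y* = 15.8571.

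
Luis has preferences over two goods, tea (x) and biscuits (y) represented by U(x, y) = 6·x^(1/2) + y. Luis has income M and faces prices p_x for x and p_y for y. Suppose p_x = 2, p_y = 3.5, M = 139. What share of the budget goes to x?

share on x = 0.3966

Set MRS = p_x/p_y: 3·x^(−1/2) = p_x/p_y.
Thus x* = (3·p_y/p_x)² — independent of M — with the rest of income spent on y.
Plugging in: x* = (3·3.5/2)² = 27.5625, y* = 23.9643.
Expenditure on x: 2·27.5625 = 55.125; share = 0.3966.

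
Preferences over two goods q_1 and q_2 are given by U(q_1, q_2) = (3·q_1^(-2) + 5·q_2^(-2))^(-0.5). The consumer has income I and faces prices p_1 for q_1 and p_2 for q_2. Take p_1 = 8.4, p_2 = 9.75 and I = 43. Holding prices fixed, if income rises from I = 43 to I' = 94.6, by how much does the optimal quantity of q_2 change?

Δq_2* = 3.0008

MU_q_1 ∝ 3·q_1^(-3), MU_q_2 ∝ 5·q_2^(-3), so MRS = (3/5)·(q_2/q_1)^(3) = p_1/p_2.
Hence q_2/q_1 = ((5/3)·p_1/p_2)^(1/(3)), i.e. raised to the 1/3 power.
With the ratio pinned down, the budget gives q_1* = I/(p_1 + p_2·(q_2/q_1)) and q_2* = (q_2/q_1)·q_1*.
Numerically q_2/q_1 = 1.12817, so q_1* = 43/(8.4 + 9.75·1.12817) = 2.2165 and q_2* = 1.12817·2.2165 = 2.5006.
At I' = 94.6: q_2* = 5.5014. Change: 5.5014 − 2.5006 = 3.0008.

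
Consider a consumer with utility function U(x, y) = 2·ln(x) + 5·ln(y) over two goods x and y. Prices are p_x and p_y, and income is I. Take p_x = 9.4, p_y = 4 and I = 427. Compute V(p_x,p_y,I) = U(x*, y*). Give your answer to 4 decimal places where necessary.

Tangency: MRS = (2/5)·y/x = p_x/p_y.
Rearranging, p_y·y = (5/2)·p_x·x. Substituting into the budget gives p_x·x·(1 + (5/2)) = I.
Demand: x*(p_x,p_y,I) = 2/7·I/p_x and y* = 5/7·I/p_y.
At p_x=9.4, p_y=4, I=427: x* = 2/7·427/9.4 = 12.9787, y* = 76.25.
Utility at the optimum: U(12.9787, 76.25) = 26.7967.

V = 26.7967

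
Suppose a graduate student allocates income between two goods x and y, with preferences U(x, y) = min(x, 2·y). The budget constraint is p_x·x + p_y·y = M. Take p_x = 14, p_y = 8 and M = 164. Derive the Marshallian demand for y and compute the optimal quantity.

y* = 4.5556

With perfect complements, no substitution: consume in ratio x:y = 2:1.
Budget: p_x·x + p_y·(1/2)·x = M, so (2·p_x + p_y)·x = 2·M.
Demand: x*(p_x,p_y,M) = 2·M/(2·p_x + p_y), y* = M/(2·p_x + p_y).
Here 2·14 + 8 = 36, giving y* = 4.5556.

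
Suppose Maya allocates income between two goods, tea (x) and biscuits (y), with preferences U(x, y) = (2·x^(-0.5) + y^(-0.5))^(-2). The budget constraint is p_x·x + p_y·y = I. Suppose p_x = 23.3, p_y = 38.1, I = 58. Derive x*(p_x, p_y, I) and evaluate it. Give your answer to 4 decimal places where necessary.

MU_x ∝ 2·x^(-1.5), MU_y ∝ y^(-1.5), so MRS = 2·(y/x)^(1.5) = p_x/p_y.
Hence y/x = ((1/2)·p_x/p_y)^(1/(1.5)), i.e. raised to the 2/3 power.
Substitute y = (y/x)·x into the budget: x* = I/(p_x + p_y·(y/x)).
Numerically y/x = 0.453873, so x* = 58/(23.3 + 38.1·0.453873) = 1.4288.

x* = 1.4288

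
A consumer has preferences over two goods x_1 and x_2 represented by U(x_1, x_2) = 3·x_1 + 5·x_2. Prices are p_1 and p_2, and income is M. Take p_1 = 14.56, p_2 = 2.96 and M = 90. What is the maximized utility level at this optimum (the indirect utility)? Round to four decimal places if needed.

V = 152.027

Linear utility — the consumer picks whichever good has higher MU/price: 3/14.56 = 0.206 vs 5/2.96 = 1.6892.
x_2 gives more utility per dollar, so spend all income on x_2: x_2* = M/p_2, x_1* = 0.
Numerically: x_1* = 0, x_2* = 30.4054.
Utility at the optimum: U(0, 30.4054) = 152.027.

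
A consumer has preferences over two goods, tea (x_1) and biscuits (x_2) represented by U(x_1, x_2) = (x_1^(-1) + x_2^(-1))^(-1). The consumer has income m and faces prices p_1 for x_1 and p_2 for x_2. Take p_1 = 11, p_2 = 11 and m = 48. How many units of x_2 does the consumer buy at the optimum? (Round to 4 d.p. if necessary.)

From the CES first-order condition, (x_2/x_1)^(2) = p_1/p_2.
Hence x_2/x_1 = (p_1/p_2)^(1/(2)), i.e. raised to the 0.5 power.
With the ratio pinned down, the budget gives x_1* = m/(p_1 + p_2·(x_2/x_1)) and x_2* = (x_2/x_1)·x_1*.
Numerically x_2/x_1 = 1, so x_1* = 48/(11 + 11·1) = 2.1818 and x_2* = 1·2.1818 = 2.1818.

x_2* = 2.1818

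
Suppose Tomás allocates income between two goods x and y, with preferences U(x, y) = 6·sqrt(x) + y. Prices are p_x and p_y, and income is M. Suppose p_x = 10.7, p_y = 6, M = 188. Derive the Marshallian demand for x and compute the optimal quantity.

x* = 2.8299

Set MRS = p_x/p_y: 3·x^(−1/2) = p_x/p_y.
Solve: √x = 3·p_y/p_x, so x*(p_x,p_y) = (3·p_y/p_x)², and y* = (M − p_x·x*)/p_y.
Plugging in: x* = (3·6/10.7)² = 2.8299.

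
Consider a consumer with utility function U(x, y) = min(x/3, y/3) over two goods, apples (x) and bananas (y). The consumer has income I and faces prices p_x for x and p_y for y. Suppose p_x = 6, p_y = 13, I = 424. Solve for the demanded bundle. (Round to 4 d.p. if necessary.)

With perfect complements, no substitution: consume in ratio x:y = 3:3.
Budget: p_x·x + p_y·x = I, so (3·p_x + 3·p_y)·x = 3·I.
Demand: x*(p_x,p_y,I) = 3·I/(3·p_x + 3·p_y), y* = 3·I/(3·p_x + 3·p_y).
Here 3·6 + 3·13 = 57, giving x* = 22.3158 and y* = 22.3158.

x* = 22.3158, y* = 22.3158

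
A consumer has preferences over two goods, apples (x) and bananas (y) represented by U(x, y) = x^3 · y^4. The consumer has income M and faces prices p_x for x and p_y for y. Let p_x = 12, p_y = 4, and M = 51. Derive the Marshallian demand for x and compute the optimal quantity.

MU_x/MU_y = (3·y)/(4·x); tangency sets this equal to p_x/p_y.
Rearranging, p_y·y = (4/3)·p_x·x. Substituting into the budget gives p_x·x·(1 + (4/3)) = M.
Demand: x*(p_x,p_y,M) = 3/7·M/p_x and y* = 4/7·M/p_y.
At p_x=12, p_y=4, M=51: x* = 3/7·51/12 = 1.8214.

x* = 1.8214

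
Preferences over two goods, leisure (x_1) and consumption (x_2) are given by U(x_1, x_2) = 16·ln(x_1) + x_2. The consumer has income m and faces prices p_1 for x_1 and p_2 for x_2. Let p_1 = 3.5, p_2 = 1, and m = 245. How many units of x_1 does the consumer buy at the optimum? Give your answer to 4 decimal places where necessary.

x_1* = 4.5714

MU_x_1 = 16/x_1, MU_x_2 = 1. Tangency: 16/x_1 = p_1/p_2.
So x_1*(p_1,p_2) = 16·p_2/p_1, independent of income; and x_2* = (m − 16·p_2)/p_2.
At the given prices: x_1* = 16·1/3.5 = 4.5714.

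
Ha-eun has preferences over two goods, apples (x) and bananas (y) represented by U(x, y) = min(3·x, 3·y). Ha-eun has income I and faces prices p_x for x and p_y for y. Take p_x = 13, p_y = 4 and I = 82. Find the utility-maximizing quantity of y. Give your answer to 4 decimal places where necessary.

With perfect complements, no substitution: consume in ratio x:y = 3:3.
Budget: p_x·x + p_y·x = I, so (3·p_x + 3·p_y)·x = 3·I.
Demand: x*(p_x,p_y,I) = 3·I/(3·p_x + 3·p_y), y* = 3·I/(3·p_x + 3·p_y).
Here 3·13 + 3·4 = 51, giving y* = 4.8235.

y* = 4.8235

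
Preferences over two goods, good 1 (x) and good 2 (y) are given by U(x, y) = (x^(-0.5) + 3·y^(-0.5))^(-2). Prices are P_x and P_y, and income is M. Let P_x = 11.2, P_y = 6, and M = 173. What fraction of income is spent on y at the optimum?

share on y = 0.6282

MU_x ∝ x^(-1.5), MU_y ∝ 3·y^(-1.5), so MRS = (1/3)·(y/x)^(1.5) = P_x/P_y.
Hence y/x = (3·P_x/P_y)^(1/(1.5)), i.e. raised to the 2/3 power.
With the ratio pinned down, the budget gives x* = M/(P_x + P_y·(y/x)) and y* = (y/x)·x*.
Numerically y/x = 3.153494, so x* = 173/(11.2 + 6·3.153494) = 5.7435 and y* = 3.153494·5.7435 = 18.1121.
Expenditure on y: 6·18.1121 = 108.6727; share = 0.6282.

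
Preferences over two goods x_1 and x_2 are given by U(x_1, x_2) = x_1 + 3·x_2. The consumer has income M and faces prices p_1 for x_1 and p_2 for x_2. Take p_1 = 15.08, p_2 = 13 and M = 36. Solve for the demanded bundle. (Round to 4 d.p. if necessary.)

Numerically: x_1* = 0, x_2* = 2.7692.

x_1* = 0, x_2* = 2.7692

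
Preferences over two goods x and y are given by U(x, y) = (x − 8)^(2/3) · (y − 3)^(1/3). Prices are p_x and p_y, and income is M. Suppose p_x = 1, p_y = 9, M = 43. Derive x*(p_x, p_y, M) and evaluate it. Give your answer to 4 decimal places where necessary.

MRS = 2·(y−3)/(x−8). Tangency with p_x/p_y gives y−3 = (1/2)·(p_x/p_y)·(x−8).
Substituting into the budget: x* = 8 + 2/3·(M − 8·p_x − 3·p_y)/p_x, and y* = 3 + 1/3·(…)/p_y.
Discretionary income = 43 − 8·1 − 3·9 = 8; x* = 8 + 2/3·8/1 = 13.3333.

x* = 13.3333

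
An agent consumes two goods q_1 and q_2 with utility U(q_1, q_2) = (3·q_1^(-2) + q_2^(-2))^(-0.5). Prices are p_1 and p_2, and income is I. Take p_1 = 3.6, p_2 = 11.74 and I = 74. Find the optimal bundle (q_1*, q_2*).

Substitute q_2 = (q_2/q_1)·q_1 into the budget: q_1* = I/(p_1 + p_2·(q_2/q_1)).
Numerically q_2/q_1 = 0.46756, so q_1* = 74/(3.6 + 11.74·0.46756) = 8.1416 and q_2* = 0.46756·8.1416 = 3.8067.

q_1* = 8.1416, q_2* = 3.8067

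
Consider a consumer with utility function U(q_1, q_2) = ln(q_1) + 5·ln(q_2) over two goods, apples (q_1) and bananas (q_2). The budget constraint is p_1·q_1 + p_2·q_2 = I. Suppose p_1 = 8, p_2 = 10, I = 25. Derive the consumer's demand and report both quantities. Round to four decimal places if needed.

q_1* = 0.5208, q_2* = 2.0833

The MRS is (1/5)·q_2/q_1. Set MRS = p_1/p_2.
Rearranging, p_2·q_2 = 5·p_1·q_1. Substituting into the budget gives p_1·q_1·(1 + 5) = I.
Demand: q_1*(p_1,p_2,I) = 1/6·I/p_1 and q_2* = 5/6·I/p_2.
At p_1=8, p_2=10, I=25: q_1* = 1/6·25/8 = 0.5208, q_2* = 2.0833.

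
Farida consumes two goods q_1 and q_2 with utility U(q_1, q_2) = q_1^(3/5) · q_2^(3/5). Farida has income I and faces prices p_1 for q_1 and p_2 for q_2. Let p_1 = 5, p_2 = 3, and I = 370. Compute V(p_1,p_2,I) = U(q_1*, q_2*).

V = 103.5026

The MRS is q_2/q_1. Set MRS = p_1/p_2.
So 0.6·p_2·q_2 = 0.6·p_1·q_1; combined with the budget, a share 0.5 of income goes to q_1.
Demand: q_1*(p_1,p_2,I) = 0.5·I/p_1 and q_2* = 0.5·I/p_2.
At p_1=5, p_2=3, I=370: q_1* = 0.5·370/5 = 37, q_2* = 61.6667.
Utility at the optimum: U(37, 61.6667) = 103.5026.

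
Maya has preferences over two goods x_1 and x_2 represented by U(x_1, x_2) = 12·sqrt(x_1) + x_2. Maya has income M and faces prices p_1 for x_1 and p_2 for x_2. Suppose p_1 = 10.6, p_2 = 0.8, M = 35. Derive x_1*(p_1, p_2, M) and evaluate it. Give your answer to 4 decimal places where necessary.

x_1* = 0.2051

MU_x_1 = 6/√x_1, MU_x_2 = 1. Tangency: 6/√x_1 = p_1/p_2.
Solve: √x_1 = 6·p_2/p_1, so x_1*(p_1,p_2) = (6·p_2/p_1)², and x_2* = (M − p_1·x_1*)/p_2.
Plugging in: x_1* = (6·0.8/10.6)² = 0.2051.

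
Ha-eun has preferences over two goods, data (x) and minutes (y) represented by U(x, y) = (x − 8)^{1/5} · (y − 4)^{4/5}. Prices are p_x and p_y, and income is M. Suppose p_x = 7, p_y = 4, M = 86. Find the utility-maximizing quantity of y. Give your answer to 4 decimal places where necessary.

y* = 6.8

Substituting into the budget: x* = 8 + 0.2·(M − 8·p_x − 4·p_y)/p_x, and y* = 4 + 0.8·(…)/p_y.
Discretionary income = 86 − 8·7 − 4·4 = 14; y* = 4 + 0.8·14/4 = 6.8.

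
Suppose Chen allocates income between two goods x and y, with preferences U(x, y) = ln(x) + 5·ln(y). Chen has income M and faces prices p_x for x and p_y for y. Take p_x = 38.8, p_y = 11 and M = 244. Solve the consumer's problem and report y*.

Demand: x*(p_x,p_y,M) = 1/6·M/p_x and y* = 5/6·M/p_y.
At p_x=38.8, p_y=11, M=244: y* = 5/6·244/11 = 18.4848.

y* = 18.4848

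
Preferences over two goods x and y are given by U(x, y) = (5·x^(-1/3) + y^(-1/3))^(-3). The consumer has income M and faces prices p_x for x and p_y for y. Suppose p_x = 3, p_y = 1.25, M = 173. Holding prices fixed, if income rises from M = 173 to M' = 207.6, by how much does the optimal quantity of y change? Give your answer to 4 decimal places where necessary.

From the CES first-order condition, 5·(y/x)^(4/3) = p_x/p_y.
Solve for the ratio: y/x = [(1/5)·p_x/p_y]^(0.75).
Substitute y = (y/x)·x into the budget: x* = M/(p_x + p_y·(y/x)).
Numerically y/x = 0.576675, so x* = 173/(3 + 1.25·0.576675) = 46.4948 and y* = 0.576675·46.4948 = 26.8124.
At M' = 207.6: y* = 32.1749. Change: 32.1749 − 26.8124 = 5.3625.

Δy* = 5.3625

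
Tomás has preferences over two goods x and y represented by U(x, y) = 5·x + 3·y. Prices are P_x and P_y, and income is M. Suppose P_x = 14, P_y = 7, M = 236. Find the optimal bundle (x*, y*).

x* = 0, y* = 33.7143

Perfect substitutes: compare marginal utility per dollar. 5/P_x vs 3/P_y → 0.3571 vs 0.4286.
y gives more utility per dollar, so spend all income on y: y* = M/P_y, x* = 0.
Numerically: x* = 0, y* = 33.7143.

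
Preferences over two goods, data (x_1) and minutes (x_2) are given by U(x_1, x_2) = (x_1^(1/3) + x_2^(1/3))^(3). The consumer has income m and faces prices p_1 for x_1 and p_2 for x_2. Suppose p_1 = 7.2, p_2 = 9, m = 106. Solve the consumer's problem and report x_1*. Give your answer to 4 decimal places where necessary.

x_1* = 7.7713

MU_x_1 ∝ x_1^(-2/3), MU_x_2 ∝ x_2^(-2/3), so MRS = (x_2/x_1)^(2/3) = p_1/p_2.
Hence x_2/x_1 = (p_1/p_2)^(1/(2/3)), i.e. raised to the 1.5 power.
Substitute x_2 = (x_2/x_1)·x_1 into the budget: x_1* = m/(p_1 + p_2·(x_2/x_1)).
Numerically x_2/x_1 = 0.715542, so x_1* = 106/(7.2 + 9·0.715542) = 7.7713.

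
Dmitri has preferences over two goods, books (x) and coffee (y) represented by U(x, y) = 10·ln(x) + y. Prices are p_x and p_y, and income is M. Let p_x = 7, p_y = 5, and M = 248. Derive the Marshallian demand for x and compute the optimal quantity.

Set MRS = p_x/p_y: (10/x)/1 = p_x/p_y.
So x*(p_x,p_y) = 10·p_y/p_x, independent of income; and y* = (M − 10·p_y)/p_y.
At the given prices: x* = 10·5/7 = 7.1429.

x* = 7.1429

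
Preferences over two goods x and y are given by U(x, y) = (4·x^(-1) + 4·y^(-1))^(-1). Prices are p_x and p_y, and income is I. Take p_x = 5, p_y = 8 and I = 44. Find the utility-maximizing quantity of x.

x* = 3.8854

MU_x ∝ 4·x^(-2), MU_y ∝ 4·y^(-2), so MRS = (y/x)^(2) = p_x/p_y.
Hence y/x = (p_x/p_y)^(1/(2)), i.e. raised to the 0.5 power.
With the ratio pinned down, the budget gives x* = I/(p_x + p_y·(y/x)) and y* = (y/x)·x*.
Numerically y/x = 0.790569, so x* = 44/(5 + 8·0.790569) = 3.8854.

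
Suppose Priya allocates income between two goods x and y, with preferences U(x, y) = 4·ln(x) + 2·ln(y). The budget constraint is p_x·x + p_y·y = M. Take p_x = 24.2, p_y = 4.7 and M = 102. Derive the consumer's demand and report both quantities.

x* = 2.8099, y* = 7.234

Tangency: MRS = 2·y/x = p_x/p_y.
Rearranging, p_y·y = (1/2)·p_x·x. Substituting into the budget gives p_x·x·(1 + (1/2)) = M.
Demand: x*(p_x,p_y,M) = 2/3·M/p_x and y* = 1/3·M/p_y.
At p_x=24.2, p_y=4.7, M=102: x* = 2/3·102/24.2 = 2.8099, y* = 7.234.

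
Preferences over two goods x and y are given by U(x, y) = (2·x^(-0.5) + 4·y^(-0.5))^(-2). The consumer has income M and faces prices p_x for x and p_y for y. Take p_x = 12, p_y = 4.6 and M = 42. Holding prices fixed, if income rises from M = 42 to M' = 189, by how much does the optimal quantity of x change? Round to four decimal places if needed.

Δx* = 5.6894

MU_x ∝ 2·x^(-1.5), MU_y ∝ 4·y^(-1.5), so MRS = (1/2)·(y/x)^(1.5) = p_x/p_y.
Hence y/x = (2·p_x/p_y)^(1/(1.5)), i.e. raised to the 2/3 power.
With the ratio pinned down, the budget gives x* = M/(p_x + p_y·(y/x)) and y* = (y/x)·x*.
Numerically y/x = 3.008169, so x* = 42/(12 + 4.6·3.008169) = 1.6255.
At M' = 189: x* = 7.3149. Change: 7.3149 − 1.6255 = 5.6894.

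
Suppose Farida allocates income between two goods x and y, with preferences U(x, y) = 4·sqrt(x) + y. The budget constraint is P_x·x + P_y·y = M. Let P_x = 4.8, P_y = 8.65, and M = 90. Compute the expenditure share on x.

share on x = 0.6928

Set MRS = P_x/P_y: 2·x^(−1/2) = P_x/P_y.
Thus x* = (2·P_y/P_x)² — independent of M — with the rest of income spent on y.
Plugging in: x* = (2·8.65/4.8)² = 12.99, y* = 3.1963.
Expenditure on x: 4.8·12.99 = 62.3521; share = 0.6928.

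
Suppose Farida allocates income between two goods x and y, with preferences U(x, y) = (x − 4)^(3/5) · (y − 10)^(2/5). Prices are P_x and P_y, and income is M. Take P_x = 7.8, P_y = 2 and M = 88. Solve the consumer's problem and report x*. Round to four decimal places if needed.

x* = 6.8308

Discretionary income = 88 − 4·7.8 − 10·2 = 36.8; x* = 4 + 0.6·36.8/7.8 = 6.8308.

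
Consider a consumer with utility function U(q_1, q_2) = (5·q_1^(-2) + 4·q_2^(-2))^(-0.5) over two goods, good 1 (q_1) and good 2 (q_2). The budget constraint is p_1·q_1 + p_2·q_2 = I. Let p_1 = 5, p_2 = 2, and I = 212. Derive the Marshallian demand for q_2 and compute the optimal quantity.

MU_q_1 ∝ 5·q_1^(-3), MU_q_2 ∝ 4·q_2^(-3), so MRS = (5/4)·(q_2/q_1)^(3) = p_1/p_2.
Solve for the ratio: q_2/q_1 = [(4/5)·p_1/p_2]^(1/3).
Substitute q_2 = (q_2/q_1)·q_1 into the budget: q_1* = I/(p_1 + p_2·(q_2/q_1)).
Numerically q_2/q_1 = 1.259921, so q_1* = 212/(5 + 2·1.259921) = 28.1921 and q_2* = 1.259921·28.1921 = 35.5198.

q_2* = 35.5198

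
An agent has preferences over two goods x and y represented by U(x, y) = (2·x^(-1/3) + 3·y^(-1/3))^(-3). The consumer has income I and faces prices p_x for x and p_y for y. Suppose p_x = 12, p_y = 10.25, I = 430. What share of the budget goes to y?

MU_x ∝ 2·x^(-4/3), MU_y ∝ 3·y^(-4/3), so MRS = (2/3)·(y/x)^(4/3) = p_x/p_y.
Hence y/x = ((3/2)·p_x/p_y)^(1/(4/3)), i.e. raised to the 0.75 power.
Substitute y = (y/x)·x into the budget: x* = I/(p_x + p_y·(y/x)).
Numerically y/x = 1.525497, so x* = 430/(12 + 10.25·1.525497) = 15.5592 and y* = 1.525497·15.5592 = 23.7355.
Expenditure on y: 10.25·23.7355 = 243.2894; share = 0.5658.

share on y = 0.5658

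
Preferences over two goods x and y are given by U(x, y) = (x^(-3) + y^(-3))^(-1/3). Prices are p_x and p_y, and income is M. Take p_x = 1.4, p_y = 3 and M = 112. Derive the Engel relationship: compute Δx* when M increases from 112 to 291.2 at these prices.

Δx* = 46.1909

MU_x ∝ x^(-4), MU_y ∝ y^(-4), so MRS = (y/x)^(4) = p_x/p_y.
Solve for the ratio: y/x = [p_x/p_y]^(0.25).
With the ratio pinned down, the budget gives x* = M/(p_x + p_y·(y/x)) and y* = (y/x)·x*.
Numerically y/x = 0.826517, so x* = 112/(1.4 + 3·0.826517) = 28.8693.
At M' = 291.2: x* = 75.0602. Change: 75.0602 − 28.8693 = 46.1909.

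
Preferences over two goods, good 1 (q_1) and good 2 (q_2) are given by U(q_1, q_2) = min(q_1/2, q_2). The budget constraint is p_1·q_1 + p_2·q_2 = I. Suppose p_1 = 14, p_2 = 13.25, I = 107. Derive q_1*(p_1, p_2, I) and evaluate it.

Leontief preferences: the optimum is at the kink where q_1/2 = q_2/1, i.e. q_2 = (1/2)·q_1.
Budget: p_1·q_1 + p_2·(1/2)·q_1 = I, so (2·p_1 + p_2)·q_1 = 2·I.
Demand: q_1*(p_1,p_2,I) = 2·I/(2·p_1 + p_2), q_2* = I/(2·p_1 + p_2).
Here 2·14 + 13.25 = 41.25, giving q_1* = 5.1879.

q_1* = 5.1879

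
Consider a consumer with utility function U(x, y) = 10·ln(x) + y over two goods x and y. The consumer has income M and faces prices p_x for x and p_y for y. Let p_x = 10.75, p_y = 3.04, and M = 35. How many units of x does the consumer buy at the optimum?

MU_x = 10/x, MU_y = 1. Tangency: 10/x = p_x/p_y.
So x*(p_x,p_y) = 10·p_y/p_x, independent of income; and y* = (M − 10·p_y)/p_y.
At the given prices: x* = 10·3.04/10.75 = 2.8279.

x* = 2.8279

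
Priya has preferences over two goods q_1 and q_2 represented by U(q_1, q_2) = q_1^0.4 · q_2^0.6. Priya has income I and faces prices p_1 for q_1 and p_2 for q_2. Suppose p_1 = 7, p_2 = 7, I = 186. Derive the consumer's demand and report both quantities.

Tangency: MRS = (2/3)·q_2/q_1 = p_1/p_2.
So 0.4·p_2·q_2 = 0.6·p_1·q_1; combined with the budget, a share 0.4 of income goes to q_1.
Demand: q_1*(p_1,p_2,I) = 0.4·I/p_1 and q_2* = 0.6·I/p_2.
At p_1=7, p_2=7, I=186: q_1* = 0.4·186/7 = 10.6286, q_2* = 15.9429.

q_1* = 10.6286, q_2* = 15.9429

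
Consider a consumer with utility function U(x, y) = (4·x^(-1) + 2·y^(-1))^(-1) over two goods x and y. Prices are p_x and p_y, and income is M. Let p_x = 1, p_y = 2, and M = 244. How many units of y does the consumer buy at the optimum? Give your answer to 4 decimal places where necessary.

From the CES first-order condition, 2·(y/x)^(2) = p_x/p_y.
Hence y/x = ((1/2)·p_x/p_y)^(1/(2)), i.e. raised to the 0.5 power.
With the ratio pinned down, the budget gives x* = M/(p_x + p_y·(y/x)) and y* = (y/x)·x*.
Numerically y/x = 0.5, so x* = 244/(1 + 2·0.5) = 122 and y* = 0.5·122 = 61.

y* = 61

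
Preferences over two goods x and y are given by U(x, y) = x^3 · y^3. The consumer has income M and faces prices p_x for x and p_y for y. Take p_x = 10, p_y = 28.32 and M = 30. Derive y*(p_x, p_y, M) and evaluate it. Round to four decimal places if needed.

Tangency: MRS = y/x = p_x/p_y.
So 3·p_y·y = 3·p_x·x; combined with the budget, a share 0.5 of income goes to x.
Demand: x*(p_x,p_y,M) = 0.5·M/p_x and y* = 0.5·M/p_y.
At p_x=10, p_y=28.32, M=30: y* = 0.5·30/28.32 = 0.5297.

y* = 0.5297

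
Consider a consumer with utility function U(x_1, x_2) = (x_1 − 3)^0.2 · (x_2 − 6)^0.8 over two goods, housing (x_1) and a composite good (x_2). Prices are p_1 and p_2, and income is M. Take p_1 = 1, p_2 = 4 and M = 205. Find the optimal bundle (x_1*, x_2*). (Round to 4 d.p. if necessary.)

x_1* = 38.6, x_2* = 41.6

Let x_1' = x_1−3, x_2' = x_2−6. MRS = (1/4)·x_2'/x_1' = p_1/p_2.
After buying the subsistence bundle (3, 6), a share 0.2 of the remaining income goes to x_1: x_1* = 3 + 0.2·(M − 3p_1 − 6p_2)/p_1.
Discretionary income = 205 − 3·1 − 6·4 = 178; x_1* = 3 + 0.2·178/1 = 38.6; x_2* = 6 + 0.8·178/4 = 41.6.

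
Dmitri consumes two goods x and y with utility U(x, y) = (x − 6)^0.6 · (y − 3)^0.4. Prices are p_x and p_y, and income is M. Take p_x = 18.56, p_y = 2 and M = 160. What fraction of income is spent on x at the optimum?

share on x = 0.8559

Discretionary income = 160 − 6·18.56 − 3·2 = 42.64; x* = 6 + 0.6·42.64/18.56 = 7.3784; y* = 3 + 0.4·42.64/2 = 11.528.
Expenditure on x: 18.56·7.3784 = 136.944; share = 0.8559.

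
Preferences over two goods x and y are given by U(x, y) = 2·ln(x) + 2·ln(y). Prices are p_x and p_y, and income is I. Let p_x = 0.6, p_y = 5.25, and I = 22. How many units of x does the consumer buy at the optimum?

x* = 18.3333

The MRS is y/x. Set MRS = p_x/p_y.
Rearranging, p_y·y = p_x·x. Substituting into the budget gives p_x·x·(1 + 1) = I.
Demand: x*(p_x,p_y,I) = 0.5·I/p_x and y* = 0.5·I/p_y.
At p_x=0.6, p_y=5.25, I=22: x* = 0.5·22/0.6 = 18.3333.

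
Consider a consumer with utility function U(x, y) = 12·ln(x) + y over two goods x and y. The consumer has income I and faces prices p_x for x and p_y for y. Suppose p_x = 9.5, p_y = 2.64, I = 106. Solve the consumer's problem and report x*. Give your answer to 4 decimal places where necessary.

MU_x = 12/x, MU_y = 1. Tangency: 12/x = p_x/p_y.
So x*(p_x,p_y) = 12·p_y/p_x, independent of income; and y* = (I − 12·p_y)/p_y.
At the given prices: x* = 12·2.64/9.5 = 3.3347.

x* = 3.3347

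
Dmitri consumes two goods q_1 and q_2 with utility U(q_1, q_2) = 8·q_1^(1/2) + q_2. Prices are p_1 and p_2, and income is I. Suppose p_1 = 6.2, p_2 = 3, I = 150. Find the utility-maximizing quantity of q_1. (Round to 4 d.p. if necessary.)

q_1* = 3.7461

Solve: √q_1 = 4·p_2/p_1, so q_1*(p_1,p_2) = (4·p_2/p_1)², and q_2* = (I − p_1·q_1*)/p_2.
Plugging in: q_1* = (4·3/6.2)² = 3.7461.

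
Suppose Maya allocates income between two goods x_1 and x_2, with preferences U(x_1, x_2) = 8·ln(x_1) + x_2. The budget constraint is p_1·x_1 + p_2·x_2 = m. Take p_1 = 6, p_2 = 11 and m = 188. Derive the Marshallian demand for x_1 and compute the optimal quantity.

Set MRS = p_1/p_2: (8/x_1)/1 = p_1/p_2.
So x_1*(p_1,p_2) = 8·p_2/p_1, independent of income; and x_2* = (m − 8·p_2)/p_2.
At the given prices: x_1* = 8·11/6 = 14.6667.

x_1* = 14.6667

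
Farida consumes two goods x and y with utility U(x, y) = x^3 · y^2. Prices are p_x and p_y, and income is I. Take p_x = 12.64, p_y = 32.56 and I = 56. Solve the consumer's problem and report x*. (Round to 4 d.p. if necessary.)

MU_x/MU_y = (3·y)/(2·x); tangency sets this equal to p_x/p_y.
So 3·p_y·y = 2·p_x·x; combined with the budget, a share 0.6 of income goes to x.
Demand: x*(p_x,p_y,I) = 0.6·I/p_x and y* = 0.4·I/p_y.
At p_x=12.64, p_y=32.56, I=56: x* = 0.6·56/12.64 = 2.6582.

x* = 2.6582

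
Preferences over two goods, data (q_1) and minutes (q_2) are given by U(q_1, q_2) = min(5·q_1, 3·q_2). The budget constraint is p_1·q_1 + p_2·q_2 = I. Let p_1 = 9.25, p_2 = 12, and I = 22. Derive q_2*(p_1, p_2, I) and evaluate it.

With perfect complements, no substitution: consume in ratio q_1:q_2 = 3:5.
Budget: p_1·q_1 + p_2·(5/3)·q_1 = I, so (3·p_1 + 5·p_2)·q_1 = 3·I.
Demand: q_1*(p_1,p_2,I) = 3·I/(3·p_1 + 5·p_2), q_2* = 5·I/(3·p_1 + 5·p_2).
Here 3·9.25 + 5·12 = 87.75, giving q_2* = 1.2536.

q_2* = 1.2536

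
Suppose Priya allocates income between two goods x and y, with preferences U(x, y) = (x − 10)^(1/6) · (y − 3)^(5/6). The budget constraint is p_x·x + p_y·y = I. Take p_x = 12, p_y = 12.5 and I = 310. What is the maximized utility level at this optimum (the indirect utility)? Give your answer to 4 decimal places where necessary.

V = 7.8278

MRS = (1/5)·(y−3)/(x−10). Tangency with p_x/p_y gives y−3 = 5·(p_x/p_y)·(x−10).
After buying the subsistence bundle (10, 3), a share 1/6 of the remaining income goes to x: x* = 10 + 1/6·(I − 10p_x − 3p_y)/p_x.
Discretionary income = 310 − 10·12 − 3·12.5 = 152.5; x* = 10 + 1/6·152.5/12 = 12.1181; y* = 3 + 5/6·152.5/12.5 = 13.1667.
Utility at the optimum: U(12.1181, 13.1667) = 7.8278.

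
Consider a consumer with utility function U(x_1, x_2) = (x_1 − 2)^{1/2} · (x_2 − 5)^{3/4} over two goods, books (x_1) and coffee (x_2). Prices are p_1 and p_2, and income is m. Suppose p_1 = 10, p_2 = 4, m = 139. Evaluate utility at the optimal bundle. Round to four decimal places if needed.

V = 15.0537

MRS = (2/3)·(x_2−5)/(x_1−2). Tangency with p_1/p_2 gives x_2−5 = (3/2)·(p_1/p_2)·(x_1−2).
After buying the subsistence bundle (2, 5), a share 0.4 of the remaining income goes to x_1: x_1* = 2 + 0.4·(m − 2p_1 − 5p_2)/p_1.
Discretionary income = 139 − 2·10 − 5·4 = 99; x_1* = 2 + 0.4·99/10 = 5.96; x_2* = 5 + 0.6·99/4 = 19.85.
Utility at the optimum: U(5.96, 19.85) = 15.0537.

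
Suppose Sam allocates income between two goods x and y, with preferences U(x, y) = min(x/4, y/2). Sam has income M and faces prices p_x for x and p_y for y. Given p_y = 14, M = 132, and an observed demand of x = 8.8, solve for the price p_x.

Leontief preferences: the optimum is at the kink where x/4 = y/2, i.e. y = (1/2)·x.
Budget: p_x·x + p_y·(1/2)·x = M, so (4·p_x + 2·p_y)·x = 4·M.
Demand: x*(p_x,p_y,M) = 4·M/(4·p_x + 2·p_y), y* = 2·M/(4·p_x + 2·p_y).
Set x* = 8.8 in the demand function and solve for p_x: p_x = 8.

p_x = 8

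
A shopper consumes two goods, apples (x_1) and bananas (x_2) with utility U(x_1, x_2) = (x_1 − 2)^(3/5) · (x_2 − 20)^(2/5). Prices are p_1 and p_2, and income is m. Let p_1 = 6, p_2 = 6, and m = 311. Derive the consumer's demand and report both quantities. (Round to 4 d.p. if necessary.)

Discretionary income = 311 − 2·6 − 20·6 = 179; x_1* = 2 + 0.6·179/6 = 19.9; x_2* = 20 + 0.4·179/6 = 31.9333.

x_1* = 19.9, x_2* = 31.9333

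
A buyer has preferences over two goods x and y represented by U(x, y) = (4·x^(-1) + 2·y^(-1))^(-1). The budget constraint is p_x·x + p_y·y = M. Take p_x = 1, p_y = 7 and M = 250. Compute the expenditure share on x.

MRS = MU_x/MU_y = 2·(y/x)^(2). Set equal to p_x/p_y.
Solve for the ratio: y/x = [(1/2)·p_x/p_y]^(0.5).
With the ratio pinned down, the budget gives x* = M/(p_x + p_y·(y/x)) and y* = (y/x)·x*.
Numerically y/x = 0.267261, so x* = 250/(1 + 7·0.267261) = 87.0829 and y* = 0.267261·87.0829 = 23.2739.
Expenditure on x: 1·87.0829 = 87.0829; share = 0.3483.

share on x = 0.3483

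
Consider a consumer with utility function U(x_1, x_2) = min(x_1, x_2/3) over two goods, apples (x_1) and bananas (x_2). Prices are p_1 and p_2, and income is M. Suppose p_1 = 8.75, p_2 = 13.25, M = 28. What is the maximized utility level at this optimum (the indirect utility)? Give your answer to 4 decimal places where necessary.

Leontief preferences: the optimum is at the kink where x_1/1 = x_2/3, i.e. x_2 = 3·x_1.
Budget: p_1·x_1 + p_2·3·x_1 = M, so (p_1 + 3·p_2)·x_1 = M.
Demand: x_1*(p_1,p_2,M) = M/(p_1 + 3·p_2), x_2* = 3·M/(p_1 + 3·p_2).
Here 8.75 + 3·13.25 = 48.5, giving x_1* = 0.5773 and x_2* = 1.732.
Utility at the optimum: U(0.5773, 1.732) = 0.5773.

V = 0.5773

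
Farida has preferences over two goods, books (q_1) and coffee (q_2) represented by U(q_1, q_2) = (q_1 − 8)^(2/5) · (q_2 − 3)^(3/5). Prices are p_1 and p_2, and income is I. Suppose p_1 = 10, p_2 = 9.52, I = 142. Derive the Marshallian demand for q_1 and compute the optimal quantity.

q_1* = 9.3376

This is Cobb-Douglas in (q_1−8, q_2−3): tangency gives 0.4·p_2·(q_2−3) = 0.6·p_1·(q_1−8).
After buying the subsistence bundle (8, 3), a share 0.4 of the remaining income goes to q_1: q_1* = 8 + 0.4·(I − 8p_1 − 3p_2)/p_1.
Discretionary income = 142 − 8·10 − 3·9.52 = 33.44; q_1* = 8 + 0.4·33.44/10 = 9.3376.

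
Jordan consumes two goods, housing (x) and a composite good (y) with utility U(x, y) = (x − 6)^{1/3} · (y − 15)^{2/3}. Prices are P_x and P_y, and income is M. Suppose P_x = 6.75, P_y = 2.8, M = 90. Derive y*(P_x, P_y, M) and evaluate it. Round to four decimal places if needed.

y* = 16.7857

Substituting into the budget: x* = 6 + 1/3·(M − 6·P_x − 15·P_y)/P_x, and y* = 15 + 2/3·(…)/P_y.
Discretionary income = 90 − 6·6.75 − 15·2.8 = 7.5; y* = 15 + 2/3·7.5/2.8 = 16.7857.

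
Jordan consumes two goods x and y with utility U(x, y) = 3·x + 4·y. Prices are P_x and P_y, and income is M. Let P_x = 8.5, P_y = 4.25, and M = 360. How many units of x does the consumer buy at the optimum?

Numerically: x* = 0, y* = 84.7059.

x* = 0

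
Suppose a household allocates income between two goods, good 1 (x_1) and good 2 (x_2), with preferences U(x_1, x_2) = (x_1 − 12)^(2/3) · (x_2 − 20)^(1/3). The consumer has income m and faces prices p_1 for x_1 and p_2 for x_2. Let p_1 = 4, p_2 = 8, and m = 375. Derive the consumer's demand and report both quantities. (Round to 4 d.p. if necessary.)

This is Cobb-Douglas in (x_1−12, x_2−20): tangency gives 2/3·p_2·(x_2−20) = 1/3·p_1·(x_1−12).
Substituting into the budget: x_1* = 12 + 2/3·(m − 12·p_1 − 20·p_2)/p_1, and x_2* = 20 + 1/3·(…)/p_2.
Discretionary income = 375 − 12·4 − 20·8 = 167; x_1* = 12 + 2/3·167/4 = 39.8333; x_2* = 20 + 1/3·167/8 = 26.9583.

x_1* = 39.8333, x_2* = 26.9583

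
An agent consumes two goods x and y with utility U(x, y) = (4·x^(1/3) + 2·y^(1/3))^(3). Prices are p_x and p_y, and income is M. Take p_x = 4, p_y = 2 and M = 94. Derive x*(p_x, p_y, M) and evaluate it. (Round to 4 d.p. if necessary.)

Numerically y/x = 1, so x* = 94/(4 + 2·1) = 15.6667.

x* = 15.6667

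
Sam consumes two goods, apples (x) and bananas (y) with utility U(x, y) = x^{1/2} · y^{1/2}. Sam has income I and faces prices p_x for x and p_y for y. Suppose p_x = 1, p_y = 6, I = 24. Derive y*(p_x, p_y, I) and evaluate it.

y* = 2

Demand: x*(p_x,p_y,I) = 0.5·I/p_x and y* = 0.5·I/p_y.
At p_x=1, p_y=6, I=24: y* = 0.5·24/6 = 2.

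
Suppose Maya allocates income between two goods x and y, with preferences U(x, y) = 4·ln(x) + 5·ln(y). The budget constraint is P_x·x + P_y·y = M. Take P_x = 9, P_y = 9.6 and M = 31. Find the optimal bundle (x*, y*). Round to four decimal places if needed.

The MRS is (4/5)·y/x. Set MRS = P_x/P_y.
Rearranging, P_y·y = (5/4)·P_x·x. Substituting into the budget gives P_x·x·(1 + (5/4)) = M.
Demand: x*(P_x,P_y,M) = 4/9·M/P_x and y* = 5/9·M/P_y.
At P_x=9, P_y=9.6, M=31: x* = 4/9·31/9 = 1.5309, y* = 1.794.

x* = 1.5309, y* = 1.794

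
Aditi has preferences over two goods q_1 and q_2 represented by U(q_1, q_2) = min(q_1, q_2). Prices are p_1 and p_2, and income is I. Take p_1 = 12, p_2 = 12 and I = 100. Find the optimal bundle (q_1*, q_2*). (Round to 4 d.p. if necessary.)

With perfect complements, no substitution: consume in ratio q_1:q_2 = 1:1.
Budget: p_1·q_1 + p_2·q_1 = I, so (p_1 + p_2)·q_1 = I.
Demand: q_1*(p_1,p_2,I) = I/(p_1 + p_2), q_2* = I/(p_1 + p_2).
Here 12 + 12 = 24, giving q_1* = 4.1667 and q_2* = 4.1667.

q_1* = 4.1667, q_2* = 4.1667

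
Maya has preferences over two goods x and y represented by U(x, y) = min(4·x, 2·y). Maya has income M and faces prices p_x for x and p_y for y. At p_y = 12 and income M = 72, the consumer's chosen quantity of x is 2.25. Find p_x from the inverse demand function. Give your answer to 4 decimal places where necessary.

p_x = 8

With perfect complements, no substitution: consume in ratio x:y = 2:4.
Budget: p_x·x + p_y·2·x = M, so (2·p_x + 4·p_y)·x = 2·M.
Demand: x*(p_x,p_y,M) = 2·M/(2·p_x + 4·p_y), y* = 4·M/(2·p_x + 4·p_y).
Set x* = 2.25 in the demand function and solve for p_x: p_x = 8.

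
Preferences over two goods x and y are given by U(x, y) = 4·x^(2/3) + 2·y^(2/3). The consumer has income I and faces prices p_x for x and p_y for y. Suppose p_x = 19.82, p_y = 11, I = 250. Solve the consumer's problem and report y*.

From the CES first-order condition, 2·(y/x)^(1/3) = p_x/p_y.
Solve for the ratio: y/x = [(1/2)·p_x/p_y]^(3).
With the ratio pinned down, the budget gives x* = I/(p_x + p_y·(y/x)) and y* = (y/x)·x*.
Numerically y/x = 0.731211, so x* = 250/(19.82 + 11·0.731211) = 8.9724 and y* = 0.731211·8.9724 = 6.5607.

y* = 6.5607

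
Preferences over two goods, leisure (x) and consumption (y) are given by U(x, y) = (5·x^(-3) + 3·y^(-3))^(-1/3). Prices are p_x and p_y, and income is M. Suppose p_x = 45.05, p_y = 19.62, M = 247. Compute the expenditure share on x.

share on x = 0.6794

From the CES first-order condition, (5/3)·(y/x)^(4) = p_x/p_y.
Hence y/x = ((3/5)·p_x/p_y)^(1/(4)), i.e. raised to the 0.25 power.
Substitute y = (y/x)·x into the budget: x* = M/(p_x + p_y·(y/x)).
Numerically y/x = 1.083395, so x* = 247/(45.05 + 19.62·1.083395) = 3.7251 and y* = 1.083395·3.7251 = 4.0358.
Expenditure on x: 45.05·3.7251 = 167.8176; share = 0.6794.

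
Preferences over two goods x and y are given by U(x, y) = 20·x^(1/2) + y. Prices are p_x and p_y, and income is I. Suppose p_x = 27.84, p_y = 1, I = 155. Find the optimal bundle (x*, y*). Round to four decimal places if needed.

MU_x = 10/√x, MU_y = 1. Tangency: 10/√x = p_x/p_y.
Solve: √x = 10·p_y/p_x, so x*(p_x,p_y) = (10·p_y/p_x)², and y* = (I − p_x·x*)/p_y.
Plugging in: x* = (10·1/27.84)² = 0.129, y* = 151.408.

x* = 0.129, y* = 151.408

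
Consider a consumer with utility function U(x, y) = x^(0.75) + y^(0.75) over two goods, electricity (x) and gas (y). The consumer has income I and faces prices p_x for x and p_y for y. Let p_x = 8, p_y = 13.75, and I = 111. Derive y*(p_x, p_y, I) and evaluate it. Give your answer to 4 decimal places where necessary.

From the CES first-order condition, (y/x)^(0.25) = p_x/p_y.
Solve for the ratio: y/x = [p_x/p_y]^(4).
Substitute y = (y/x)·x into the budget: x* = I/(p_x + p_y·(y/x)).
Numerically y/x = 0.114591, so x* = 111/(8 + 13.75·0.114591) = 11.5919 and y* = 0.114591·11.5919 = 1.3283.

y* = 1.3283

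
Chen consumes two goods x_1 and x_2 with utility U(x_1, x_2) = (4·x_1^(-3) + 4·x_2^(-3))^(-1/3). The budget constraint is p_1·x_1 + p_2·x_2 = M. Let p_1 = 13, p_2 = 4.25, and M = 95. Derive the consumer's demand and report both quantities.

x_1* = 5.1019, x_2* = 6.7471

MU_x_1 ∝ 4·x_1^(-4), MU_x_2 ∝ 4·x_2^(-4), so MRS = (x_2/x_1)^(4) = p_1/p_2.
Solve for the ratio: x_2/x_1 = [p_1/p_2]^(0.25).
Substitute x_2 = (x_2/x_1)·x_1 into the budget: x_1* = M/(p_1 + p_2·(x_2/x_1)).
Numerically x_2/x_1 = 1.322478, so x_1* = 95/(13 + 4.25·1.322478) = 5.1019 and x_2* = 1.322478·5.1019 = 6.7471.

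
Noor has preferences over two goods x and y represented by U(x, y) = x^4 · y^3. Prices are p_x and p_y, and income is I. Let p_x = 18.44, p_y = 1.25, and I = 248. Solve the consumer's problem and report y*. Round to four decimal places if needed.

y* = 85.0286

Demand: x*(p_x,p_y,I) = 4/7·I/p_x and y* = 3/7·I/p_y.
At p_x=18.44, p_y=1.25, I=248: y* = 3/7·248/1.25 = 85.0286.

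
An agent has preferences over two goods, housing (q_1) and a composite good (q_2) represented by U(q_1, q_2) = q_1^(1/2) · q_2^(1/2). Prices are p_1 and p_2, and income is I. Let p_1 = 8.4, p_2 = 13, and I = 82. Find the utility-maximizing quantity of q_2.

Tangency: MRS = q_2/q_1 = p_1/p_2.
Rearranging, p_2·q_2 = p_1·q_1. Substituting into the budget gives p_1·q_1·(1 + 1) = I.
Demand: q_1*(p_1,p_2,I) = 0.5·I/p_1 and q_2* = 0.5·I/p_2.
At p_1=8.4, p_2=13, I=82: q_2* = 0.5·82/13 = 3.1538.

q_2* = 3.1538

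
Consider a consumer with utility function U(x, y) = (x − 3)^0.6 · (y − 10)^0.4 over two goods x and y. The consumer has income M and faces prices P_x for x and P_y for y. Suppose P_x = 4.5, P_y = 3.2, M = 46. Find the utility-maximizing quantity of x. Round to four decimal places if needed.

This is Cobb-Douglas in (x−3, y−10): tangency gives 0.6·P_y·(y−10) = 0.4·P_x·(x−3).
Substituting into the budget: x* = 3 + 0.6·(M − 3·P_x − 10·P_y)/P_x, and y* = 10 + 0.4·(…)/P_y.
Discretionary income = 46 − 3·4.5 − 10·3.2 = 0.5; x* = 3 + 0.6·0.5/4.5 = 3.0667.

x* = 3.0667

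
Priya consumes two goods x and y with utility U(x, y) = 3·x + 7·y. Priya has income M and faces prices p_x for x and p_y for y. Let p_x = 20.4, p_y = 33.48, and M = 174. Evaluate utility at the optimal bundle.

V = 36.3799

Perfect substitutes: compare marginal utility per dollar. 3/p_x vs 7/p_y → 0.1471 vs 0.2091.
y gives more utility per dollar, so spend all income on y: y* = M/p_y, x* = 0.
Numerically: x* = 0, y* = 5.1971.
Utility at the optimum: U(0, 5.1971) = 36.3799.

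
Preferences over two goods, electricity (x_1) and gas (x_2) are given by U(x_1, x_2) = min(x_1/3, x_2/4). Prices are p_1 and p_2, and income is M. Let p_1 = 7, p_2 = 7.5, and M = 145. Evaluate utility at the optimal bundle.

V = 2.8431

With perfect complements, no substitution: consume in ratio x_1:x_2 = 3:4.
Budget: p_1·x_1 + p_2·(4/3)·x_1 = M, so (3·p_1 + 4·p_2)·x_1 = 3·M.
Demand: x_1*(p_1,p_2,M) = 3·M/(3·p_1 + 4·p_2), x_2* = 4·M/(3·p_1 + 4·p_2).
Here 3·7 + 4·7.5 = 51, giving x_1* = 8.5294 and x_2* = 11.3725.
Utility at the optimum: U(8.5294, 11.3725) = 2.8431.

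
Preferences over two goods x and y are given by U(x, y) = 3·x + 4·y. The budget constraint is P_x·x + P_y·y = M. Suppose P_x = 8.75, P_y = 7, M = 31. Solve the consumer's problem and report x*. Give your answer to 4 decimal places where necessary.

Perfect substitutes: compare marginal utility per dollar. 3/P_x vs 4/P_y → 0.3429 vs 0.5714.
y gives more utility per dollar, so spend all income on y: y* = M/P_y, x* = 0.
Numerically: x* = 0, y* = 4.4286.

x* = 0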